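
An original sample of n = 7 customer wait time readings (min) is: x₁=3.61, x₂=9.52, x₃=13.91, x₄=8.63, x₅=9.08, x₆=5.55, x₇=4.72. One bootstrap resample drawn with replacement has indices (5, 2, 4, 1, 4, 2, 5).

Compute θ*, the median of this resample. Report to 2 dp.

Resample values: 9.08, 9.52, 8.63, 3.61, 8.63, 9.52, 9.08.
Sorted: 3.61, 8.63, 8.63, 9.08, 9.08, 9.52, 9.52
Median = middle value = 9.08

θ* = 9.08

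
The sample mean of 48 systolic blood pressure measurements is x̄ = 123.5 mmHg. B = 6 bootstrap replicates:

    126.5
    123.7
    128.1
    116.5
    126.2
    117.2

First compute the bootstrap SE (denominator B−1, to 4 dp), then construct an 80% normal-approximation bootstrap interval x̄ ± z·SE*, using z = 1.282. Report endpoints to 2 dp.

(117.09, 129.91)

Mean of replicates = 123.0333; sum of squared deviations = 124.8733; SE* = √(124.8733/5) = 4.9975
Margin = 1.282 × 4.9975 = 6.407
Interval: 123.5 ± 6.407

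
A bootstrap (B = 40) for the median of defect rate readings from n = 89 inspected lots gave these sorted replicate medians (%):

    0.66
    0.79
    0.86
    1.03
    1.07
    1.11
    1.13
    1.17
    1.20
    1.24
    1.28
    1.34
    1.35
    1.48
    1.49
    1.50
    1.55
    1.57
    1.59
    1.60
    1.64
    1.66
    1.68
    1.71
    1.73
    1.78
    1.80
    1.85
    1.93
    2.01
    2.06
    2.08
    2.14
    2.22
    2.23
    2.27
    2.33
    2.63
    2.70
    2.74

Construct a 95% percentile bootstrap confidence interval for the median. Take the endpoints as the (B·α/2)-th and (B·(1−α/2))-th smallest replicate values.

α = 0.05; lower rank = 40 × 0.025 = 1; upper rank = 40 × 0.975 = 39.
The 1st smallest replicate is 0.66; the 39th is 2.70.

(0.66, 2.70)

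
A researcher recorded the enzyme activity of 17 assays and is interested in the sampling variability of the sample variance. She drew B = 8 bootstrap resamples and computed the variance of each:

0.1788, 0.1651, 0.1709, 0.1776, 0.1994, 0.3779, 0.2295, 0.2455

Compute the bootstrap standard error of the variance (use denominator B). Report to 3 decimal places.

SE* = 0.066

Bootstrap SE is the standard deviation of the 8 replicate variances.
Mean of replicates: (0.1788 + 0.1651 + 0.1709 + 0.1776 + 0.1994 + 0.3779 + 0.2295 + 0.2455) / 8 = 1.74470 / 8 = 0.21809
Sum of squared deviations: (−0.03929)² + (−0.05299)² + (−0.04719)² + (−0.04049)² + (−0.01869)² + (+0.15981)² + (+0.01141)² + (+0.02741)² = 0.03499
Variance = 0.03499 / 8 = 0.00437
SE* = √0.00437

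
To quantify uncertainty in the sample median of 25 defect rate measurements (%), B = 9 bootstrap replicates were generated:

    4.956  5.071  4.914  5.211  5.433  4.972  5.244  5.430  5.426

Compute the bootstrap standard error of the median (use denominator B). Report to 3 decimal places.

SE* = 0.202

Bootstrap SE is the standard deviation of the 9 replicate medians.
Mean of replicates: (4.956 + 5.071 + 4.914 + 5.211 + 5.433 + 4.972 + 5.244 + 5.430 + 5.426) / 9 = 46.6570 / 9 = 5.1841
Sum of squared deviations: (−0.2281)² + (−0.1131)² + (−0.2701)² + (+0.0269)² + (+0.2489)² + (−0.2121)² + (+0.0599)² + (+0.2459)² + (+0.2419)² = 0.3680
Variance = 0.3680 / 9 = 0.0409
SE* = √0.0409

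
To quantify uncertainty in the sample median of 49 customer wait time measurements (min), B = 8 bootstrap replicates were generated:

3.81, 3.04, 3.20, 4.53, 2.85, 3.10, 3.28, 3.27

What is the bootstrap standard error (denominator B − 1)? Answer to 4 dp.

SE* = 0.5394

Bootstrap SE is the standard deviation of the 8 replicate medians.
Mean of replicates: (3.81 + 3.04 + 3.20 + 4.53 + 2.85 + 3.10 + 3.28 + 3.27) / 8 = 27.08000 / 8 = 3.38500
Sum of squared deviations: (+0.42500)² + (−0.34500)² + (−0.18500)² + (+1.14500)² + (−0.53500)² + (−0.28500)² + (−0.10500)² + (−0.11500)² = 2.03660
Variance = 2.03660 / 7 = 0.29094
SE* = √0.29094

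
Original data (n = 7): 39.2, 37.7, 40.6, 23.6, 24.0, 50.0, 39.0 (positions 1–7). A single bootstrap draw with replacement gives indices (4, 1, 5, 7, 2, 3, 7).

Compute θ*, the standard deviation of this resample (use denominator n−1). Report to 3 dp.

Resample values: 23.6, 39.2, 24.0, 39.0, 37.7, 40.6, 39.0.
Mean = 34.7286; sum of squared deviations = 338.7343
s² = 338.7343 / 6 = 56.4557
s = √56.4557 = 7.514

θ* = 7.514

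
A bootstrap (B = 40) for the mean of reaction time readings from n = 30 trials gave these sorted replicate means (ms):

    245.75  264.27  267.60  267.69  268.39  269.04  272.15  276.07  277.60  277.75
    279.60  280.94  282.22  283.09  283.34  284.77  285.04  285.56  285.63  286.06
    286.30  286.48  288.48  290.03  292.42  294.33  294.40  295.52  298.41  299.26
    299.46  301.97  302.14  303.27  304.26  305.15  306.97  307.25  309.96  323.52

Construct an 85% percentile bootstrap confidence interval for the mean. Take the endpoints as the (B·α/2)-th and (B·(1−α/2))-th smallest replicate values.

α = 0.15; lower rank = 40 × 0.075 = 3; upper rank = 40 × 0.925 = 37.
The 3rd smallest replicate is 267.60; the 37th is 306.97.

(267.60, 306.97)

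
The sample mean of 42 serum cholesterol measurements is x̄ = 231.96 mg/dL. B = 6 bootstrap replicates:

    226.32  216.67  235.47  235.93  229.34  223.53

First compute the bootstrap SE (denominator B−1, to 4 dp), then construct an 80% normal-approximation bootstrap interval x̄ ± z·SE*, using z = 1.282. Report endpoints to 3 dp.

Mean of replicates = 227.8767; sum of squared deviations = 271.5623; SE* = √(271.5623/5) = 7.3697
Margin = 1.282 × 7.3697 = 9.4480
Interval: 231.96 ± 9.4480

(222.512, 241.408)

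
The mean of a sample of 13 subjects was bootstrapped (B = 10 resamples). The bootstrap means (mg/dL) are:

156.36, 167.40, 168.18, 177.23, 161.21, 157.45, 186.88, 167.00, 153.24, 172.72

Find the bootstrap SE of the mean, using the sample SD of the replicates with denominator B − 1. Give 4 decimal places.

SE* = 10.3326

Bootstrap SE is the standard deviation of the 10 replicate means.
Mean of replicates: (156.36 + 167.40 + 168.18 + 177.23 + 161.21 + 157.45 + 186.88 + 167.00 + 153.24 + 172.72) / 10 = 1667.67000 / 10 = 166.76700
Sum of squared deviations: (−10.40700)² + (+0.63300)² + (+1.41300)² + (+10.46300)² + (−5.55700)² + (−9.31700)² + (+20.11300)² + (+0.23300)² + (−13.52700)² + (+5.95300)² = 960.86901
Variance = 960.86901 / 9 = 106.76322
SE* = √106.76322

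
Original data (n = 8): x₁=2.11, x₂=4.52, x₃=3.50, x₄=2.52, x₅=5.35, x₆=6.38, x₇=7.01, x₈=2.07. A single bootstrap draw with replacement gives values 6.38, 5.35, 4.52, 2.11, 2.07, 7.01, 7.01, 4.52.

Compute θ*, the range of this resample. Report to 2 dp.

Range = 7.01 − 2.07 = 4.94

θ* = 4.94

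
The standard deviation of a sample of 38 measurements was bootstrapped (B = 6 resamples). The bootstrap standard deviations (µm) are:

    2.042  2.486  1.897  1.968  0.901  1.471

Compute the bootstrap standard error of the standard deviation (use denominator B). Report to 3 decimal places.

SE* = 0.497

Bootstrap SE is the standard deviation of the 6 replicate standard deviations.
Mean of replicates: (2.042 + 2.486 + 1.897 + 1.968 + 0.901 + 1.471) / 6 = 10.7650 / 6 = 1.7942
Sum of squared deviations: (+0.2478)² + (+0.6918)² + (+0.1028)² + (+0.1738)² + (−0.8932)² + (−0.3232)² = 1.4830
Variance = 1.4830 / 6 = 0.2472
SE* = √0.2472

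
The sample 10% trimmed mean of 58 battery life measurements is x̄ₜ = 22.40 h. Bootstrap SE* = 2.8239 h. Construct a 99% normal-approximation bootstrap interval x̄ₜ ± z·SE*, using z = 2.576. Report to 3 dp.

(15.126, 29.674)

Margin = 2.576 × 2.8239 = 7.2744
Interval: 22.40 ± 7.2744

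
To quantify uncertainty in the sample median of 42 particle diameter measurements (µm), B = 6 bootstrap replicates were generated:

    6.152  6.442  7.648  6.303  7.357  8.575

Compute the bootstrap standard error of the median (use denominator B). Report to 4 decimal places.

Bootstrap SE is the standard deviation of the 6 replicate medians.
Mean of replicates: (6.152 + 6.442 + 7.648 + 6.303 + 7.357 + 8.575) / 6 = 42.47700 / 6 = 7.07950
Sum of squared deviations: (−0.92750)² + (−0.63750)² + (+0.56850)² + (−0.77650)² + (+0.27750)² + (+1.49550)² = 4.50633
Variance = 4.50633 / 6 = 0.75106
SE* = √0.75106

SE* = 0.8666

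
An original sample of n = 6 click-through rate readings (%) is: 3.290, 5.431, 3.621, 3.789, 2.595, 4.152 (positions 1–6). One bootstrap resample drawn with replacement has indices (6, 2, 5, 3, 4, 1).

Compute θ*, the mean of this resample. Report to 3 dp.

θ* = 3.813

Resample values: 4.152, 5.431, 2.595, 3.621, 3.789, 3.290.
Mean = (4.152 + 5.431 + 2.595 + 3.621 + 3.789 + 3.290) / 6 = 22.8780 / 6 = 3.813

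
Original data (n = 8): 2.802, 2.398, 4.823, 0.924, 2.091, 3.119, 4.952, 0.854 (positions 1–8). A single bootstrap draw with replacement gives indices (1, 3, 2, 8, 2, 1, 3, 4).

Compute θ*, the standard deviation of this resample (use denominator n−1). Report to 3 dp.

θ* = 1.501

Resample values: 2.802, 4.823, 2.398, 0.854, 2.398, 2.802, 4.823, 0.924.
Mean = 2.7280; sum of squared deviations = 15.7731
s² = 15.7731 / 7 = 2.2533
s = √2.2533 = 1.501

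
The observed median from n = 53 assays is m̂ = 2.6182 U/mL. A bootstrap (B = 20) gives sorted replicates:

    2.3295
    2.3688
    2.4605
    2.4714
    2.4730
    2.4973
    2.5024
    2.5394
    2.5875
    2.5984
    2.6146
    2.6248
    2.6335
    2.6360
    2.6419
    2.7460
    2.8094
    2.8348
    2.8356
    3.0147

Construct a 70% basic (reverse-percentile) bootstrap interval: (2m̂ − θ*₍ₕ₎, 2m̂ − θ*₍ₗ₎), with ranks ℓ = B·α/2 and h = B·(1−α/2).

(2.4270, 2.7759)

Percentile endpoints at ranks 3 and 17: θ*₍3₎ = 2.4605, θ*₍17₎ = 2.8094.
Basic interval reflects these around m̂:
  lower = 2 × 2.6182 − 2.8094 = 2.4270
  upper = 2 × 2.6182 − 2.4605 = 2.7759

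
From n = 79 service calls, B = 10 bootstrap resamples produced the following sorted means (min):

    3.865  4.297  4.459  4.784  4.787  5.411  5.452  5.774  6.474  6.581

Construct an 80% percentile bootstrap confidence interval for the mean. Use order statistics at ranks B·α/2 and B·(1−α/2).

(3.865, 6.474)

α = 0.20; lower rank = 10 × 0.100 = 1; upper rank = 10 × 0.900 = 9.
The 1st smallest replicate is 3.865; the 9th is 6.474.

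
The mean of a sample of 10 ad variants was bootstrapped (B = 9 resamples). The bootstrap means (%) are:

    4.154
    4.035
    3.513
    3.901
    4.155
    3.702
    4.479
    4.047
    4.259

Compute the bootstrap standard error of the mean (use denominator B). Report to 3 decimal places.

SE* = 0.274

Bootstrap SE is the standard deviation of the 9 replicate means.
Mean of replicates: (4.154 + 4.035 + 3.513 + 3.901 + 4.155 + 3.702 + 4.479 + 4.047 + 4.259) / 9 = 36.2450 / 9 = 4.0272
Sum of squared deviations: (+0.1268)² + (+0.0078)² + (−0.5142)² + (−0.1262)² + (+0.1278)² + (−0.3252)² + (+0.4518)² + (+0.0198)² + (+0.2318)² = 0.6768
Variance = 0.6768 / 9 = 0.0752
SE* = √0.0752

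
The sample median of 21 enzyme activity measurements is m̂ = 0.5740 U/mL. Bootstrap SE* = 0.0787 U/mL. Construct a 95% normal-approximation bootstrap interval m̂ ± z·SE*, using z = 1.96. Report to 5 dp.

(0.41975, 0.72825)

Margin = 1.96 × 0.0787 = 0.154252
Interval: 0.5740 ± 0.154252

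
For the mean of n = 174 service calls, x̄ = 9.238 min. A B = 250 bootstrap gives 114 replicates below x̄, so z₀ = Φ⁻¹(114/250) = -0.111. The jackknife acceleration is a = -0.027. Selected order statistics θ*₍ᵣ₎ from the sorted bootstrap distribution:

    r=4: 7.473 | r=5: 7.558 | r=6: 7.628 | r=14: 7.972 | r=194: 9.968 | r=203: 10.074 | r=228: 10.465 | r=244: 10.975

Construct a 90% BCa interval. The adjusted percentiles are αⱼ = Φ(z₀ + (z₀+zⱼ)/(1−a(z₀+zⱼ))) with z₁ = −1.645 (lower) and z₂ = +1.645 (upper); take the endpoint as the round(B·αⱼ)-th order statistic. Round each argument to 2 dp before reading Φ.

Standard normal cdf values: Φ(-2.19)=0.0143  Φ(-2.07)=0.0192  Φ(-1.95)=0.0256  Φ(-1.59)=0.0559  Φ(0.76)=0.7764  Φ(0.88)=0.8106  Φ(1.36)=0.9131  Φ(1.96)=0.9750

(7.628, 10.465)

Lower: z₀ + z₁ = -0.111 + (-1.645) = -1.756; 1 − a(z₀+z₁) = 1 − (-0.027)(-1.756) = 0.9526; argument = -0.111 + (-1.756)/0.9526 = -1.9544 → -1.95.
α₁ = Φ(-1.95) = 0.0256; rank = round(250 × 0.0256) = 6; θ*₍6₎ = 7.628.
Upper: z₀ + z₂ = 1.534; 1 − a(z₀+z₂) = 1.0414; argument = 1.3620 → 1.36; α₂ = 0.9131; rank = 228; θ*₍228₎ = 10.465.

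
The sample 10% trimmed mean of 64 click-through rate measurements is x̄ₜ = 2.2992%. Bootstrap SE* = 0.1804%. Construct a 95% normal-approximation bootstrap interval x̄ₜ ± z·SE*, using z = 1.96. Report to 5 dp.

(1.94562, 2.65278)

Margin = 1.96 × 0.1804 = 0.353584
Interval: 2.2992 ± 0.353584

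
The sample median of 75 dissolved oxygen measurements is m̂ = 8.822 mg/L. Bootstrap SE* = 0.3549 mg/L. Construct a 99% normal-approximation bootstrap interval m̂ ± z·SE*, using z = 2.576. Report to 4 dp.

(7.9078, 9.7362)

Margin = 2.576 × 0.3549 = 0.91422
Interval: 8.822 ± 0.91422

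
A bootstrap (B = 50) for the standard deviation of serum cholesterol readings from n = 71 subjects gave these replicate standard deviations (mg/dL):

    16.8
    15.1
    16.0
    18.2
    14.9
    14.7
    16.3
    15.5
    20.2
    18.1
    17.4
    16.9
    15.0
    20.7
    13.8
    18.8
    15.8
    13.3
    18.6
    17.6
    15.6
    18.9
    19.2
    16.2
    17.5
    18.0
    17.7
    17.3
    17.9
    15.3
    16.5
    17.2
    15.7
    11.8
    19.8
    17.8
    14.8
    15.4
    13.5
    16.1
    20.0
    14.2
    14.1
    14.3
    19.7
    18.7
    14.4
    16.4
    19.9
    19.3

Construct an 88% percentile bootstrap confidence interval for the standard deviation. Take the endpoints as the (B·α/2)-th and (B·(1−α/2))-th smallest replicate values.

(13.5, 19.9)

Sorted replicates: 11.8, 13.3, 13.5, 13.8, 14.1, 14.2, 14.3, 14.4, 14.7, 14.8, 14.9, 15.0, 15.1, 15.3, 15.4, 15.5, 15.6, 15.7, 15.8, 16.0, 16.1, 16.2, 16.3, 16.4, 16.5, 16.8, 16.9, 17.2, 17.3, 17.4, 17.5, 17.6, 17.7, 17.8, 17.9, 18.0, 18.1, 18.2, 18.6, 18.7, 18.8, 18.9, 19.2, 19.3, 19.7, 19.8, 19.9, 20.0, 20.2, 20.7
α = 0.12; lower rank = 50 × 0.060 = 3; upper rank = 50 × 0.940 = 47.
The 3rd smallest replicate is 13.5; the 47th is 19.9.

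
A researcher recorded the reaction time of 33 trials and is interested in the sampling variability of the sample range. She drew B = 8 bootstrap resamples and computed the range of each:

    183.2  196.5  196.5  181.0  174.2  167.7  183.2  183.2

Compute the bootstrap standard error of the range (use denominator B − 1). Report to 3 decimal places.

Bootstrap SE is the standard deviation of the 8 replicate ranges.
Mean of replicates: (183.2 + 196.5 + 196.5 + 181.0 + 174.2 + 167.7 + 183.2 + 183.2) / 8 = 1465.5000 / 8 = 183.1875
Sum of squared deviations: (+0.0125)² + (+13.3125)² + (+13.3125)² + (−2.1875)² + (−8.9875)² + (−15.4875)² + (+0.0125)² + (+0.0125)² = 679.8688
Variance = 679.8688 / 7 = 97.1241
SE* = √97.1241

SE* = 9.855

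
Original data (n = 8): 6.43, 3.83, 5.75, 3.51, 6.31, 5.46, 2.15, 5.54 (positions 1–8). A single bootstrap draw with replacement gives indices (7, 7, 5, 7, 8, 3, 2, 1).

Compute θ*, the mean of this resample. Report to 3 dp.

θ* = 4.289

Resample values: 2.15, 2.15, 6.31, 2.15, 5.54, 5.75, 3.83, 6.43.
Mean = (2.15 + 2.15 + 6.31 + 2.15 + 5.54 + 5.75 + 3.83 + 6.43) / 8 = 34.310 / 8 = 4.289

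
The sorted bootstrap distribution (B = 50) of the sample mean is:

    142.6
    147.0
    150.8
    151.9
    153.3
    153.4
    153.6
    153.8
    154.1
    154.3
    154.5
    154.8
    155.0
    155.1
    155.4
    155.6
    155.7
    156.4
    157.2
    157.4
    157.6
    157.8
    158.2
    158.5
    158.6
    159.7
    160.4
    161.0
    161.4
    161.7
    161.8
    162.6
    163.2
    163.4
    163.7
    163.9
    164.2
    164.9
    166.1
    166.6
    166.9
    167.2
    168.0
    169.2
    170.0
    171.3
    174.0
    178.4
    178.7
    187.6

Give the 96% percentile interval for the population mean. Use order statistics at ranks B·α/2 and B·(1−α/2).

α = 0.04; lower rank = 50 × 0.020 = 1; upper rank = 50 × 0.980 = 49.
The 1st smallest replicate is 142.6; the 49th is 178.7.

(142.6, 178.7)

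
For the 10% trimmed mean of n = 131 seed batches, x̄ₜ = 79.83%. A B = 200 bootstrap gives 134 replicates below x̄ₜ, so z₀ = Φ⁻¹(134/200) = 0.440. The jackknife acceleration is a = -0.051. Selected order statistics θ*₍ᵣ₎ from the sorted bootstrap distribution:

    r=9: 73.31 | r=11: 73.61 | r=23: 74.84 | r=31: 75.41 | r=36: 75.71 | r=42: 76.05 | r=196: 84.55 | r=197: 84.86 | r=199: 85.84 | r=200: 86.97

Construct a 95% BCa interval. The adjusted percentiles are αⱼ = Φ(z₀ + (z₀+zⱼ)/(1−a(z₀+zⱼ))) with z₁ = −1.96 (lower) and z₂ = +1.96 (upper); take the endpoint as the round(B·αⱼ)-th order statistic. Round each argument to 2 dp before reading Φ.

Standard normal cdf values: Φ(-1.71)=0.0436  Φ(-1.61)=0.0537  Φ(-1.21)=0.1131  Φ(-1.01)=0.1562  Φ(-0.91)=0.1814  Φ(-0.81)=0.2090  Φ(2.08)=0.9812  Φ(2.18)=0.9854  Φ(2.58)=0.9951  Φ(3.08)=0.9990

Lower: z₀ + z₁ = 0.440 + (-1.960) = -1.520; 1 − a(z₀+z₁) = 1 − (-0.051)(-1.520) = 0.9225; argument = 0.440 + (-1.520)/0.9225 = -1.2077 → -1.21.
α₁ = Φ(-1.21) = 0.1131; rank = round(200 × 0.1131) = 23; θ*₍23₎ = 74.84.
Upper: z₀ + z₂ = 2.400; 1 − a(z₀+z₂) = 1.1224; argument = 2.5783 → 2.58; α₂ = 0.9951; rank = 199; θ*₍199₎ = 85.84.

(74.84, 85.84)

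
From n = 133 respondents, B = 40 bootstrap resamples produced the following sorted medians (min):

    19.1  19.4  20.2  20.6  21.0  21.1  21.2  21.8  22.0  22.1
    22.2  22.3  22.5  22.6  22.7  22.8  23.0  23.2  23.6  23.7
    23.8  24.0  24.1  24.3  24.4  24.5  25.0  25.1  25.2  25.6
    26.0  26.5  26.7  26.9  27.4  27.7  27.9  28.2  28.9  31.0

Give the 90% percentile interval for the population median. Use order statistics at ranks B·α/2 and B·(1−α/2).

α = 0.10; lower rank = 40 × 0.050 = 2; upper rank = 40 × 0.950 = 38.
The 2nd smallest replicate is 19.4; the 38th is 28.2.

(19.4, 28.2)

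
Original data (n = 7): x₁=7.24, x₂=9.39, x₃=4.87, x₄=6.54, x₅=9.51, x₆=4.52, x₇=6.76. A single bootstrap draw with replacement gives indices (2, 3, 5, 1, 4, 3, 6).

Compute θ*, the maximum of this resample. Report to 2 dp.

θ* = 9.51

Resample values: 9.39, 4.87, 9.51, 7.24, 6.54, 4.87, 4.52.
Maximum = 9.51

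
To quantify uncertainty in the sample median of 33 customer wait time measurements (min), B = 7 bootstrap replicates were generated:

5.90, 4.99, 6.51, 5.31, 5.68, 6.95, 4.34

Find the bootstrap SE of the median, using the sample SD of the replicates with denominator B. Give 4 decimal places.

Bootstrap SE is the standard deviation of the 7 replicate medians.
Mean of replicates: (5.90 + 4.99 + 6.51 + 5.31 + 5.68 + 6.95 + 4.34) / 7 = 39.68000 / 7 = 5.66857
Sum of squared deviations: (+0.23143)² + (−0.67857)² + (+0.84143)² + (−0.35857)² + (+0.01143)² + (+1.28143)² + (−1.32857)² = 4.75789
Variance = 4.75789 / 7 = 0.67970
SE* = √0.67970

SE* = 0.8244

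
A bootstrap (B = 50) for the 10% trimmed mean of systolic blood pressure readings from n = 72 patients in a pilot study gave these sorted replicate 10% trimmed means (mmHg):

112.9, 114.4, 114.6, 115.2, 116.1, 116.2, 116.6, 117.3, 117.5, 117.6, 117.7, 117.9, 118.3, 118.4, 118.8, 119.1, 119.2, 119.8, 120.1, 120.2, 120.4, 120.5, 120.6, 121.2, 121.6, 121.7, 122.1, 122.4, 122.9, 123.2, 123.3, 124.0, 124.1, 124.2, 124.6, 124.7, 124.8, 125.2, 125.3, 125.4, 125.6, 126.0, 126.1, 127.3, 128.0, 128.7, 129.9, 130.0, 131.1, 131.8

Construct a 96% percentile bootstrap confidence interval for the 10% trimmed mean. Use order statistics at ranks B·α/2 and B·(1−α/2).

α = 0.04; lower rank = 50 × 0.020 = 1; upper rank = 50 × 0.980 = 49.
The 1st smallest replicate is 112.9; the 49th is 131.1.

(112.9, 131.1)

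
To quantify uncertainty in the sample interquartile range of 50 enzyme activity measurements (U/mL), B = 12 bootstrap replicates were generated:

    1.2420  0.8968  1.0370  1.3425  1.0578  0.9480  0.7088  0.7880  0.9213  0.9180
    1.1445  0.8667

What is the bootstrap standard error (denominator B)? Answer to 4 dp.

SE* = 0.1765

Bootstrap SE is the standard deviation of the 12 replicate interquartile ranges.
Mean of replicates: (1.2420 + 0.8968 + 1.0370 + 1.3425 + 1.0578 + 0.9480 + 0.7088 + 0.7880 + 0.9213 + 0.9180 + 1.1445 + 0.8667) / 12 = 11.87140 / 12 = 0.98928
Sum of squared deviations: (+0.25272)² + (−0.09248)² + (+0.04772)² + (+0.35322)² + (+0.06852)² + (−0.04128)² + (−0.28048)² + (−0.20128)² + (−0.06798)² + (−0.07128)² + (+0.15522)² + (−0.12258)² = 0.37386
Variance = 0.37386 / 12 = 0.03116
SE* = √0.03116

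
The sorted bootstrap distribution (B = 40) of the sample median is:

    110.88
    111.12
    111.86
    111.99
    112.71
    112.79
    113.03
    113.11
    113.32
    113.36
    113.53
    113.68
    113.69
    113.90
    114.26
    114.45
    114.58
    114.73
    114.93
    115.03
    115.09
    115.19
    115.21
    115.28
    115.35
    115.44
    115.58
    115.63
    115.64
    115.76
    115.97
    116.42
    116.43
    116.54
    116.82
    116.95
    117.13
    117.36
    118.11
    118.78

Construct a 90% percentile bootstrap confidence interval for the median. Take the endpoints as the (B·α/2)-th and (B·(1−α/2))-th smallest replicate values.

(111.12, 117.36)

α = 0.10; lower rank = 40 × 0.050 = 2; upper rank = 40 × 0.950 = 38.
The 2nd smallest replicate is 111.12; the 38th is 117.36.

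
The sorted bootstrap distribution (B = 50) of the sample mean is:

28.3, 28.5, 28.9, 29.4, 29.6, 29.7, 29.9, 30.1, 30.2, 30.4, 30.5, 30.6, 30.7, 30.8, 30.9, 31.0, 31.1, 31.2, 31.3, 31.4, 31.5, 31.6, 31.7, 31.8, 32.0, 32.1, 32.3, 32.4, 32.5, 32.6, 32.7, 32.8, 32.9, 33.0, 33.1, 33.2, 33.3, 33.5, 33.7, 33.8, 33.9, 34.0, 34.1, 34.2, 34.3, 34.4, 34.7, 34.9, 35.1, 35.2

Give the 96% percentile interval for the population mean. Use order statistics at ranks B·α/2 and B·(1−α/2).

α = 0.04; lower rank = 50 × 0.020 = 1; upper rank = 50 × 0.980 = 49.
The 1st smallest replicate is 28.3; the 49th is 35.1.

(28.3, 35.1)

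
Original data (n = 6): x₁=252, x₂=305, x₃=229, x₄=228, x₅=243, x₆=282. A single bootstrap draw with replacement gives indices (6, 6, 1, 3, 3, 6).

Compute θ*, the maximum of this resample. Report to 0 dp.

θ* = 282

Resample values: 282, 282, 252, 229, 229, 282.
Maximum = 282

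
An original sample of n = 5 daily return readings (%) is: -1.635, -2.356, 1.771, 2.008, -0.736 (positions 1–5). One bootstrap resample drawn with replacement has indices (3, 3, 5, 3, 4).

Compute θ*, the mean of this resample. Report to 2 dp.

θ* = 1.32

Resample values: 1.771, 1.771, -0.736, 1.771, 2.008.
Mean = (1.771 + 1.771 + (-0.736) + 1.771 + 2.008) / 5 = 6.5850 / 5 = 1.32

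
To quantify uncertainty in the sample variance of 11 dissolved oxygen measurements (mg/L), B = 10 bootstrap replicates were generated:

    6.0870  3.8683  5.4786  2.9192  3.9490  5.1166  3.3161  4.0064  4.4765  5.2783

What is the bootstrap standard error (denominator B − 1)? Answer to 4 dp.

SE* = 1.0157

Bootstrap SE is the standard deviation of the 10 replicate variances.
Mean of replicates: (6.0870 + 3.8683 + 5.4786 + 2.9192 + 3.9490 + 5.1166 + 3.3161 + 4.0064 + 4.4765 + 5.2783) / 10 = 44.49600 / 10 = 4.44960
Sum of squared deviations: (+1.63740)² + (−0.58130)² + (+1.02900)² + (−1.53040)² + (−0.50060)² + (+0.66700)² + (−1.13350)² + (−0.44320)² + (+0.02690)² + (+0.82870)² = 9.28416
Variance = 9.28416 / 9 = 1.03157
SE* = √1.03157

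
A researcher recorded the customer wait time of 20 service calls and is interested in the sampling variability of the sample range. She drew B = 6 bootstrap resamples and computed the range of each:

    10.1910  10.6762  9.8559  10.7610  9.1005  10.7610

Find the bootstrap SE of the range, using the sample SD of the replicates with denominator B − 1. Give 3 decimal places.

Bootstrap SE is the standard deviation of the 6 replicate ranges.
Mean of replicates: (10.1910 + 10.6762 + 9.8559 + 10.7610 + 9.1005 + 10.7610) / 6 = 61.34560 / 6 = 10.22427
Sum of squared deviations: (−0.03327)² + (+0.45193)² + (−0.36837)² + (+0.53673)² + (−1.12377)² + (+0.53673)² = 2.18006
Variance = 2.18006 / 5 = 0.43601
SE* = √0.43601

SE* = 0.660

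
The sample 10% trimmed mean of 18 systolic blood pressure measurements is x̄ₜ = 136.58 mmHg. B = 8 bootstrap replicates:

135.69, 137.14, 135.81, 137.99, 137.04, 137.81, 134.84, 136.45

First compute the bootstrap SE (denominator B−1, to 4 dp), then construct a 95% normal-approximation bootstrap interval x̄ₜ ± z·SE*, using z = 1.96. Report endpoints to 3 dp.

Mean of replicates = 136.5962; sum of squared deviations = 8.4536; SE* = √(8.4536/7) = 1.0989
Margin = 1.96 × 1.0989 = 2.1538
Interval: 136.58 ± 2.1538

(134.426, 138.734)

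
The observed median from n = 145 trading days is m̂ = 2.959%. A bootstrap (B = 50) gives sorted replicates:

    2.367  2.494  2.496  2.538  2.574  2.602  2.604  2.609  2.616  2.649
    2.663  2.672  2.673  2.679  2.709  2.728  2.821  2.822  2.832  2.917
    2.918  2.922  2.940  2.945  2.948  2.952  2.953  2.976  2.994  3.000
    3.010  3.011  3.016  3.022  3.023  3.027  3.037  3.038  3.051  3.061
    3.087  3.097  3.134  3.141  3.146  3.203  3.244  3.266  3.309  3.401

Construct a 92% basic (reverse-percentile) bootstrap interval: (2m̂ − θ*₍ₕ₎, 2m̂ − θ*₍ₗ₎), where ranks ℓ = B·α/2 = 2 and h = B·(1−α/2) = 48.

Percentile endpoints at ranks 2 and 48: θ*₍2₎ = 2.494, θ*₍48₎ = 3.266.
Basic interval reflects these around m̂:
  lower = 2 × 2.959 − 3.266 = 2.652
  upper = 2 × 2.959 − 2.494 = 3.424

(2.652, 3.424)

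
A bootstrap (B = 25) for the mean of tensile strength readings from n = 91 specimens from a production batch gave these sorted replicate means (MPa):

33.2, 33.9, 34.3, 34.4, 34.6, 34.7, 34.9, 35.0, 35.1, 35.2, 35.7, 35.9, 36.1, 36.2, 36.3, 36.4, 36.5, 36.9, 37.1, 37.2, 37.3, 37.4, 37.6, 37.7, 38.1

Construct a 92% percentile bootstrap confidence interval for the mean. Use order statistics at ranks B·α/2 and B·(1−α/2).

(33.2, 37.7)

α = 0.08; lower rank = 25 × 0.040 = 1; upper rank = 25 × 0.960 = 24.
The 1st smallest replicate is 33.2; the 24th is 37.7.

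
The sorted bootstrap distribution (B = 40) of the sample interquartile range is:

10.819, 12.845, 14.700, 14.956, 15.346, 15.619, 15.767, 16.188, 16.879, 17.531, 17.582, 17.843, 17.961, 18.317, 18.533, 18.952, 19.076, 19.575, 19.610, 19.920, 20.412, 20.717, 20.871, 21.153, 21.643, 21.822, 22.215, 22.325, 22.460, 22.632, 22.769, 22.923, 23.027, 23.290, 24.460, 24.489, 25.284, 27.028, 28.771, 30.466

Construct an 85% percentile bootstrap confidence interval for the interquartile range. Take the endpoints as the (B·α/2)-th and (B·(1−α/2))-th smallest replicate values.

(14.700, 25.284)

α = 0.15; lower rank = 40 × 0.075 = 3; upper rank = 40 × 0.925 = 37.
The 3rd smallest replicate is 14.700; the 37th is 25.284.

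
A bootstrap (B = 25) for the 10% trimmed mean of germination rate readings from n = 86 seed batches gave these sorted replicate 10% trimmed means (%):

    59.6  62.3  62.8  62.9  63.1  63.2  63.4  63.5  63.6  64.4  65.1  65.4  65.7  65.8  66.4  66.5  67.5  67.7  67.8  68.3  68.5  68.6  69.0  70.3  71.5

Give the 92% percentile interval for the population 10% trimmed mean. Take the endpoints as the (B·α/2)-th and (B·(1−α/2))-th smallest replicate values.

(59.6, 70.3)

α = 0.08; lower rank = 25 × 0.040 = 1; upper rank = 25 × 0.960 = 24.
The 1st smallest replicate is 59.6; the 24th is 70.3.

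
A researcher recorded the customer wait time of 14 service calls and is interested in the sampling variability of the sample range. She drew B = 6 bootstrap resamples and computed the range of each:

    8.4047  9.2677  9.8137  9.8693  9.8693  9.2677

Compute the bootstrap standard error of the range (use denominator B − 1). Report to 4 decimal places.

SE* = 0.5720

Bootstrap SE is the standard deviation of the 6 replicate ranges.
Mean of replicates: (8.4047 + 9.2677 + 9.8137 + 9.8693 + 9.8693 + 9.2677) / 6 = 56.49240 / 6 = 9.41540
Sum of squared deviations: (−1.01070)² + (−0.14770)² + (+0.39830)² + (+0.45390)² + (+0.45390)² + (−0.14770)² = 1.63584
Variance = 1.63584 / 5 = 0.32717
SE* = √0.32717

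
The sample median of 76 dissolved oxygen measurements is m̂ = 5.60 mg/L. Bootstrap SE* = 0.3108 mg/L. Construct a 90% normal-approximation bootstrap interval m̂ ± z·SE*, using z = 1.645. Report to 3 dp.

(5.089, 6.111)

Margin = 1.645 × 0.3108 = 0.5113
Interval: 5.60 ± 0.5113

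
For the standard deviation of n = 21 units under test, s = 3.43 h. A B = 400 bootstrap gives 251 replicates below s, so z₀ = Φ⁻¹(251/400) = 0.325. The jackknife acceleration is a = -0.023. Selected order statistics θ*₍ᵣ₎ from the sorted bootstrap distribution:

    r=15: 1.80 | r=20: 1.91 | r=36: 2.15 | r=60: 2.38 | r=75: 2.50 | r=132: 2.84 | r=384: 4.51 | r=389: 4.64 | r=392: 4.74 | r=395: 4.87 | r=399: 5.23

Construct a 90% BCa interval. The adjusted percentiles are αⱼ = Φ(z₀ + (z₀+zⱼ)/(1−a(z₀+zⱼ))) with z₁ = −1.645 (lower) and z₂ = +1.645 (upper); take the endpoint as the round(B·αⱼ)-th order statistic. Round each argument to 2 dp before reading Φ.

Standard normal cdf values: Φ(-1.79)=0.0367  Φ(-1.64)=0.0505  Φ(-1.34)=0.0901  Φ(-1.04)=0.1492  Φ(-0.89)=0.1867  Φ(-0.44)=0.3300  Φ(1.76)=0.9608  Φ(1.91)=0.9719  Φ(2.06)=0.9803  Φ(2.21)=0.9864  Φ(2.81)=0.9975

Lower: z₀ + z₁ = 0.325 + (-1.645) = -1.320; 1 − a(z₀+z₁) = 1 − (-0.023)(-1.320) = 0.9696; argument = 0.325 + (-1.320)/0.9696 = -1.0363 → -1.04.
α₁ = Φ(-1.04) = 0.1492; rank = round(400 × 0.1492) = 60; θ*₍60₎ = 2.38.
Upper: z₀ + z₂ = 1.970; 1 − a(z₀+z₂) = 1.0453; argument = 2.2096 → 2.21; α₂ = 0.9864; rank = 395; θ*₍395₎ = 4.87.

(2.38, 4.87)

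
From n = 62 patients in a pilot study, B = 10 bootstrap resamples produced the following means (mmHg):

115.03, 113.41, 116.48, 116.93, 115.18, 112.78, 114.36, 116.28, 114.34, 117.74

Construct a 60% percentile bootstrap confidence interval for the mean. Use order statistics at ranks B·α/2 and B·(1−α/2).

(113.41, 116.48)

Sorted replicates: 112.78, 113.41, 114.34, 114.36, 115.03, 115.18, 116.28, 116.48, 116.93, 117.74
α = 0.40; lower rank = 10 × 0.200 = 2; upper rank = 10 × 0.800 = 8.
The 2nd smallest replicate is 113.41; the 8th is 116.48.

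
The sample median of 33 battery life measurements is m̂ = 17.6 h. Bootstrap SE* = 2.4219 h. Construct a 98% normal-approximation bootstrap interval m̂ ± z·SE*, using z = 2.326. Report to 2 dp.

Margin = 2.326 × 2.4219 = 5.633
Interval: 17.6 ± 5.633

(11.97, 23.23)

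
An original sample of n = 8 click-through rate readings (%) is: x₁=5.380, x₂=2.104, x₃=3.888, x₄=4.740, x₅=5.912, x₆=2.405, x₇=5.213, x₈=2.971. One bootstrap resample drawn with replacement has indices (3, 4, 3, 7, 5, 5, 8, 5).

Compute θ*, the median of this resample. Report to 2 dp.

θ* = 4.98

Resample values: 3.888, 4.740, 3.888, 5.213, 5.912, 5.912, 2.971, 5.912.
Sorted: 2.971, 3.888, 3.888, 4.740, 5.213, 5.912, 5.912, 5.912
Median = average of the two middle values = 4.98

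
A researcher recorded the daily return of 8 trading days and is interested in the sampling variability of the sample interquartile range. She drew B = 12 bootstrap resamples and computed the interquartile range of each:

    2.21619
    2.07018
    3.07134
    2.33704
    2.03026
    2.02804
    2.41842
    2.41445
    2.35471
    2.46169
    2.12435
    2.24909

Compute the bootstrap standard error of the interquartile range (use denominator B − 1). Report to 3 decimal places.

SE* = 0.284

Bootstrap SE is the standard deviation of the 12 replicate interquartile ranges.
Mean of replicates: (2.21619 + 2.07018 + 3.07134 + 2.33704 + 2.03026 + 2.02804 + 2.41842 + 2.41445 + 2.35471 + 2.46169 + 2.12435 + 2.24909) / 12 = 27.775760 / 12 = 2.314647
Sum of squared deviations: (−0.098457)² + (−0.244467)² + (+0.756693)² + (+0.022393)² + (−0.284387)² + (−0.286607)² + (+0.103773)² + (+0.099803)² + (+0.040063)² + (+0.147043)² + (−0.190297)² + (−0.065557)² = 0.890030
Variance = 0.890030 / 11 = 0.080912
SE* = √0.080912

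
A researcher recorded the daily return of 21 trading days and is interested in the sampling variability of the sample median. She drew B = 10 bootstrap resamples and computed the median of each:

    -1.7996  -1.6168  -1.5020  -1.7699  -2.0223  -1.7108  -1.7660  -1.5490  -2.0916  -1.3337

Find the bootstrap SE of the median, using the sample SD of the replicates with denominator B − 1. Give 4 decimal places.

SE* = 0.2302

Bootstrap SE is the standard deviation of the 10 replicate medians.
Mean of replicates: ((-1.7996) + (-1.6168) + (-1.5020) + (-1.7699) + (-2.0223) + (-1.7108) + (-1.7660) + (-1.5490) + (-2.0916) + (-1.3337)) / 10 = -17.16170 / 10 = -1.71617
Sum of squared deviations: (−0.08343)² + (+0.09937)² + (+0.21417)² + (−0.05373)² + (−0.30613)² + (+0.00537)² + (−0.04983)² + (+0.16717)² + (−0.37543)² + (+0.38247)² = 0.47699
Variance = 0.47699 / 9 = 0.05300
SE* = √0.05300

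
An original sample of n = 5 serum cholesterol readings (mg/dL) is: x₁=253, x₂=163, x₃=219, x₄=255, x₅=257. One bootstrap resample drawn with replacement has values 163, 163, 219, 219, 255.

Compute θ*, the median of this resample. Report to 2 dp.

θ* = 219.00

Sorted: 163, 163, 219, 219, 255
Median = middle value = 219.00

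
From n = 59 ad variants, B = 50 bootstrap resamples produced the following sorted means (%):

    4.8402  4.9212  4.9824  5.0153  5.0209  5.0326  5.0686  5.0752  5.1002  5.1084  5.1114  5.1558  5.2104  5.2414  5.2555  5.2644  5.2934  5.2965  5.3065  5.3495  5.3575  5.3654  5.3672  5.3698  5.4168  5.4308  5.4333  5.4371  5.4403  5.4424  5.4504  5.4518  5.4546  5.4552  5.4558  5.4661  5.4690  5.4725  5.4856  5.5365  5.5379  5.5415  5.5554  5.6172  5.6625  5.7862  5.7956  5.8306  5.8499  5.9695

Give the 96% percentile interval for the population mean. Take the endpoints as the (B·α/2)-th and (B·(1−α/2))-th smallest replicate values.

α = 0.04; lower rank = 50 × 0.020 = 1; upper rank = 50 × 0.980 = 49.
The 1st smallest replicate is 4.8402; the 49th is 5.8499.

(4.8402, 5.8499)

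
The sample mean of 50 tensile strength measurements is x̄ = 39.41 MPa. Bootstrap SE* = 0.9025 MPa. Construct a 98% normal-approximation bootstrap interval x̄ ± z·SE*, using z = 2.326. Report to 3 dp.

Margin = 2.326 × 0.9025 = 2.0992
Interval: 39.41 ± 2.0992

(37.311, 41.509)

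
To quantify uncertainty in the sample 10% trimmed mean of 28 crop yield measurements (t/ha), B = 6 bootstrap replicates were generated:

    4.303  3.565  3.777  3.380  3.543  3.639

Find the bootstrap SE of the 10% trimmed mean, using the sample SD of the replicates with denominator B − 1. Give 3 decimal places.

SE* = 0.322

Bootstrap SE is the standard deviation of the 6 replicate 10% trimmed means.
Mean of replicates: (4.303 + 3.565 + 3.777 + 3.380 + 3.543 + 3.639) / 6 = 22.2070 / 6 = 3.7012
Sum of squared deviations: (+0.6018)² + (−0.1362)² + (+0.0758)² + (−0.3212)² + (−0.1582)² + (−0.0622)² = 0.5185
Variance = 0.5185 / 5 = 0.1037
SE* = √0.1037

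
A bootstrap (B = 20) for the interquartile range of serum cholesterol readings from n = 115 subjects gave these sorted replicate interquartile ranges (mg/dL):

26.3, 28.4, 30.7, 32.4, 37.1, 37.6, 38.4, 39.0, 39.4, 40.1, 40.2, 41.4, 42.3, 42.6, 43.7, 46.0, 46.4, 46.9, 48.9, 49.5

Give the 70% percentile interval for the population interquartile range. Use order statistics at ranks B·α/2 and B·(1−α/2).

α = 0.30; lower rank = 20 × 0.150 = 3; upper rank = 20 × 0.850 = 17.
The 3rd smallest replicate is 30.7; the 17th is 46.4.

(30.7, 46.4)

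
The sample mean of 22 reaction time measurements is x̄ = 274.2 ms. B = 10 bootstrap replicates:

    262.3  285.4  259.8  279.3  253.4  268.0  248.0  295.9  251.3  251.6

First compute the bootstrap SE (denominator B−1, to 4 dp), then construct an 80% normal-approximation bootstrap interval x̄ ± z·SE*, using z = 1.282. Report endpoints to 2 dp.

(253.23, 295.17)

Mean of replicates = 265.5000; sum of squared deviations = 2407.1000; SE* = √(2407.1000/9) = 16.3541
Margin = 1.282 × 16.3541 = 20.966
Interval: 274.2 ± 20.966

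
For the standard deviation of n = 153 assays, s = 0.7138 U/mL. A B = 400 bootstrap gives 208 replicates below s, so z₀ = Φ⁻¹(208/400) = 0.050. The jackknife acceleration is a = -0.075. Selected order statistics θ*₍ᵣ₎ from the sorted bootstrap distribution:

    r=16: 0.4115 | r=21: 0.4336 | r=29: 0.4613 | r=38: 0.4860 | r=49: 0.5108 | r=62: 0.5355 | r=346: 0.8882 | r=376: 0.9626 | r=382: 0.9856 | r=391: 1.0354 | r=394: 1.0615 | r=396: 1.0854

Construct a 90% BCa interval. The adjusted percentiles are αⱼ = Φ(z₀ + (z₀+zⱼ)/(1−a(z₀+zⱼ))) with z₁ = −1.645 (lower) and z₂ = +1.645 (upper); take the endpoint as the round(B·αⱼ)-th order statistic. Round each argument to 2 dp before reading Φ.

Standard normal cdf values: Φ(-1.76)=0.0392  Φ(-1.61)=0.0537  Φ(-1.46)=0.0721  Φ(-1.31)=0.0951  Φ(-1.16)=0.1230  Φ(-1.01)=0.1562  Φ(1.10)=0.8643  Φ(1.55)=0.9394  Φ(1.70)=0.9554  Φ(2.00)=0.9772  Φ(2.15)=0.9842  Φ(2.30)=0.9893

(0.4115, 0.9626)

Lower: z₀ + z₁ = 0.050 + (-1.645) = -1.595; 1 − a(z₀+z₁) = 1 − (-0.075)(-1.595) = 0.8804; argument = 0.050 + (-1.595)/0.8804 = -1.7617 → -1.76.
α₁ = Φ(-1.76) = 0.0392; rank = round(400 × 0.0392) = 16; θ*₍16₎ = 0.4115.
Upper: z₀ + z₂ = 1.695; 1 − a(z₀+z₂) = 1.1271; argument = 1.5538 → 1.55; α₂ = 0.9394; rank = 376; θ*₍376₎ = 0.9626.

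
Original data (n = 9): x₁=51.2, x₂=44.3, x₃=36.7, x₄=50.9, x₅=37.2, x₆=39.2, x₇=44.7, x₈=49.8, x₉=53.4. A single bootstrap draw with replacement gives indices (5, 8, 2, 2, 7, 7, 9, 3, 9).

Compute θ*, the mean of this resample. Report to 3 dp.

θ* = 45.389

Resample values: 37.2, 49.8, 44.3, 44.3, 44.7, 44.7, 53.4, 36.7, 53.4.
Mean = (37.2 + 49.8 + 44.3 + 44.3 + 44.7 + 44.7 + 53.4 + 36.7 + 53.4) / 9 = 408.50 / 9 = 45.389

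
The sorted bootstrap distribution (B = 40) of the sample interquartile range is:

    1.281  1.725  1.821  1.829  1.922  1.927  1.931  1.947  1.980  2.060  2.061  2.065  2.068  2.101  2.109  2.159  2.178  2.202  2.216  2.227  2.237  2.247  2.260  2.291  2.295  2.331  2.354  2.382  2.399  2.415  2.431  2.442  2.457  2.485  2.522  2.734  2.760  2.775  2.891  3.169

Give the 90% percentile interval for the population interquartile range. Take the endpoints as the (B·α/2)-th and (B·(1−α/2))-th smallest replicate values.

α = 0.10; lower rank = 40 × 0.050 = 2; upper rank = 40 × 0.950 = 38.
The 2nd smallest replicate is 1.725; the 38th is 2.775.

(1.725, 2.775)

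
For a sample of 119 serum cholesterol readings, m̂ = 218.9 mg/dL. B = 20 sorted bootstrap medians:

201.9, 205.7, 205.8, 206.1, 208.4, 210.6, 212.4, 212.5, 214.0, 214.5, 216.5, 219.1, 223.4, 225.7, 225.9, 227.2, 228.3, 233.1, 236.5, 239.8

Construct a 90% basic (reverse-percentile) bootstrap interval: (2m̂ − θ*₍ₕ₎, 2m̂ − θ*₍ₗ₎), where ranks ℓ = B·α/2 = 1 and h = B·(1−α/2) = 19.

Percentile endpoints at ranks 1 and 19: θ*₍1₎ = 201.9, θ*₍19₎ = 236.5.
Basic interval reflects these around m̂:
  lower = 2 × 218.9 − 236.5 = 201.3
  upper = 2 × 218.9 − 201.9 = 235.9

(201.3, 235.9)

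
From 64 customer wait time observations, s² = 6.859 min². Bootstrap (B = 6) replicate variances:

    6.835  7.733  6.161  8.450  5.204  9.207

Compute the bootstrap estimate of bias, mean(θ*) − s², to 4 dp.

bias = +0.4060

mean(θ*) = (6.835 + 7.733 + 6.161 + 8.450 + 5.204 + 9.207) / 6 = 7.26500
bias = 7.26500 − 6.859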